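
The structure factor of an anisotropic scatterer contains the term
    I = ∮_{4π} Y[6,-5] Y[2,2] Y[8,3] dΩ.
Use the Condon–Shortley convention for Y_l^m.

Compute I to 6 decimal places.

Checks pass: Σm=0; 16 even; l₃=8∈[4,8].
(2·6+1)(2·2+1)(2·8+1) = 1105
Δ: 0! 12! 4! / 17! → 1/30940
sum: t=0:+1/2073600 = 1/2073600
3j²(6 2 8; 0 0 0) = Δ·Π!·Σ² = 28/1105  (sign +1)
sum: t=0:+1/958003200 = 1/958003200
3j²(6 2 8; -5 2 3) = Δ·Π!·Σ² = 1/6188  (sign -1)
combine: 4πI² = 1105·28/1105·1/6188 = 1/221
take √, sign -1: I = -0.01897575

-0.018976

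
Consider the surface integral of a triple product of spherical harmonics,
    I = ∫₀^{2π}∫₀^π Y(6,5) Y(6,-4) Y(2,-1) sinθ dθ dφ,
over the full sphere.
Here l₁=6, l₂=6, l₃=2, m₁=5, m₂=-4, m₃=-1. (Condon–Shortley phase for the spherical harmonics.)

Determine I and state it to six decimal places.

-0.197649

m-sum 0 ✓  L=14 even ✓  0≤2≤12 ✓
Π(2lᵢ+1) = 13×13×5 = 845
triangle coeff Δ(6,6,2) = 1/90090
Σ_t [4,6]: t=4:+1/69120 t=5:−1/14400 t=6:+1/69120 = -7/172800
(3j)²=14/715 [(6 6 2; 0 0 0)], sign=-1
Σ_t [0,1]: t=0:+1/7257600 t=1:−1/725760 = -1/806400
(3j)²=27/910 [(6 6 2; 5 -4 -1)], sign=+1
⇒ 4πI² = 27/55
I = (-1)√(27/55/(4π)) = -0.19764945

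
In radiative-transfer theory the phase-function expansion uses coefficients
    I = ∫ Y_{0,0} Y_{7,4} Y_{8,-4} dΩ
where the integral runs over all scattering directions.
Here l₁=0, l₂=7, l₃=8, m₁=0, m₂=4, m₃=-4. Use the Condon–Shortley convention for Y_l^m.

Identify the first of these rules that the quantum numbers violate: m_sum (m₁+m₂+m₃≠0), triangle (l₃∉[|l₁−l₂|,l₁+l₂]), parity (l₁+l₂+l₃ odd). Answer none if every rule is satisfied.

azimuthal sum: 0 + 4 − 4 = 0  ✓
7 ≤ 8 ≤ 7 (triangle on l)  ✗
L = 0 + 7 + 8 = 15 (odd)

triangle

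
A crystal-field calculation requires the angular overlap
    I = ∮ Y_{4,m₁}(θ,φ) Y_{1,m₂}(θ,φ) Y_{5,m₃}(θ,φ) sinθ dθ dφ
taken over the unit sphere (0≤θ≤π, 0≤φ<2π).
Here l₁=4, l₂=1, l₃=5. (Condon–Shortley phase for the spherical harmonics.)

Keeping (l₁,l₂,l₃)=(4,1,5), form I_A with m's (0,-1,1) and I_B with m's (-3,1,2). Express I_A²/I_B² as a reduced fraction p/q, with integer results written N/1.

5/1

l's match ⇒ only the (l;m) 3-j factors differ between A and B.
A: triangle coeff Δ(4,1,5) = 1/495; Σ_t [0,0]: t=0:+1/1152 = 1/1152; (3j)²=1/33 [(4 1 5; 0 -1 1)], sign=+1
B: triangle coeff Δ(4,1,5) = 1/495; Σ_t [0,0]: t=0:+1/10080 = 1/10080; (3j)²=1/165 [(4 1 5; -3 1 2)], sign=-1
I_A²/I_B² = (1/33)/(1/165) = 5/1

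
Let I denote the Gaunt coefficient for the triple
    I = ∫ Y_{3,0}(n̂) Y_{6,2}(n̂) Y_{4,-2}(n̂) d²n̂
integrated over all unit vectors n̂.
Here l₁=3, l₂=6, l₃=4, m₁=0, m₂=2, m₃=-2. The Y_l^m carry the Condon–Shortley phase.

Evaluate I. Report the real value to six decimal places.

l₁+l₂+l₃=13 is odd: 3j(l;000)=0 ⇒ I=0

0.000000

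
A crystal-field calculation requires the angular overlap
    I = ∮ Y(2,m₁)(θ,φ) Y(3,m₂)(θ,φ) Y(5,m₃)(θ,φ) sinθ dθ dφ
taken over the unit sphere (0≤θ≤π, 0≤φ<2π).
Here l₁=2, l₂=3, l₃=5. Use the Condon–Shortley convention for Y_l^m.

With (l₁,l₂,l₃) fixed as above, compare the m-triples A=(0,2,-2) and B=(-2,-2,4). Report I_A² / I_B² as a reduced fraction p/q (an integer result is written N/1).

1/2

Same 2,3,5: normalisation and zero-m 3j drop out of the ratio.
A: Δ: 0! 4! 6! / 11! → 1/2310; sum: t=0:+1/480 = 1/480; 3j²(2 3 5; 0 2 -2) = Δ·Π!·Σ² = 3/110  (sign -1)
B: Δ: 0! 4! 6! / 11! → 1/2310; sum: t=0:+1/2880 = 1/2880; 3j²(2 3 5; -2 -2 4) = Δ·Π!·Σ² = 3/55  (sign -1)
I_A²/I_B² = (3/110)/(3/55) = 1/2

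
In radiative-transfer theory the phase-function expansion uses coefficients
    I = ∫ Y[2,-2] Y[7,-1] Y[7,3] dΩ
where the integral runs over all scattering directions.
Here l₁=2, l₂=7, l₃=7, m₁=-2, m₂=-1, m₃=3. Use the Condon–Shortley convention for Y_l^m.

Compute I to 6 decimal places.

0.181642

m-sum 0 ✓  L=16 even ✓  5≤7≤9 ✓
Π(2lᵢ+1) = 5×15×15 = 1125
triangle coeff Δ(2,7,7) = 1/185640
Σ_t [0,2]: t=0:+1/2419200 t=1:−1/518400 t=2:+1/2419200 = -1/907200
(3j)²=56/3315 [(2 7 7; 0 0 0)], sign=+1
Σ_t [2,2]: t=2:+1/3870720 = 1/3870720
(3j)²=135/6188 [(2 7 7; -2 -1 3)], sign=+1
⇒ 4πI² = 20250/48841
I = (+1)√(20250/48841/(4π)) = 0.18164160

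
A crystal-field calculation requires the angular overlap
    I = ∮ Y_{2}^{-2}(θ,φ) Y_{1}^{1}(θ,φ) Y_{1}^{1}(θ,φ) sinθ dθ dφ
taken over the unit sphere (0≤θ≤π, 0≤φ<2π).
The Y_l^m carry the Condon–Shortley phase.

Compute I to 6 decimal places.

0.309019

Checks pass: Σm=0; 4 even; l₃=1∈[1,3].
(2·2+1)(2·1+1)(2·1+1) = 45
Δ: 2! 2! 0! / 5! → 1/30
sum: t=1:−1/1 = -1/1
3j²(2 1 1; 0 0 0) = Δ·Π!·Σ² = 2/15  (sign +1)
sum: t=2:+1/4 = 1/4
3j²(2 1 1; -2 1 1) = Δ·Π!·Σ² = 1/5  (sign +1)
combine: 4πI² = 45·2/15·1/5 = 6/5
take √, sign +1: I = 0.30901936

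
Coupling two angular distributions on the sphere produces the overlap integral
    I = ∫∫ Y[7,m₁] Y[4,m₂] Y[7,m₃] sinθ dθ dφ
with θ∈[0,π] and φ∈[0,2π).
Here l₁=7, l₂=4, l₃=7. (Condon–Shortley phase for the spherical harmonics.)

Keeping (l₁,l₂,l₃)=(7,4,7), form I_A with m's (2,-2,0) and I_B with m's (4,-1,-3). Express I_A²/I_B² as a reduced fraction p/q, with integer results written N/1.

Same 7,4,7: normalisation and zero-m 3j drop out of the ratio.
A: Δ: 4! 10! 4! / 19! → 1/58198140; sum: t=0:+1/1382400 t=1:−1/622080 t=2:+1/2903040 = -47/87091200; 3j²(7 4 7; 2 -2 0) = Δ·Π!·Σ² = 2209/277134  (sign +1)
B: Δ: 4! 10! 4! / 19! → 1/58198140; sum: t=0:+1/4354560 t=1:−1/1935360 t=2:+1/8709120 t=3:−1/522547200 = -13/74649600; 3j²(7 4 7; 4 -1 -3) = Δ·Π!·Σ² = 91/11628  (sign -1)
I_A²/I_B² = (2209/277134)/(91/11628) = 13254/13013

13254/13013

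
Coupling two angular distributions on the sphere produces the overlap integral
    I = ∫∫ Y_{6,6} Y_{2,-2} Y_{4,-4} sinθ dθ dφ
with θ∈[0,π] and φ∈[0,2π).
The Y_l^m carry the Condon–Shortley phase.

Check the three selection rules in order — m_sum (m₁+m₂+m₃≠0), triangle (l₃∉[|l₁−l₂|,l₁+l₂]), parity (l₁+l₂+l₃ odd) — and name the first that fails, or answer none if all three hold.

none

m₁+m₂+m₃ = 6 − 2 − 4 = 0  ✓
triangle: |6−2|=4 ≤ l₃=4 ≤ 6+2=8  ✓
parity: l₁+l₂+l₃ = 12 is even  ✓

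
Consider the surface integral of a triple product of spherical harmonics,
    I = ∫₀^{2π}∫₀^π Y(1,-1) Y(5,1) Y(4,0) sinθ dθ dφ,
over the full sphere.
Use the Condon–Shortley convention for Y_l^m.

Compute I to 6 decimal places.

-0.190188

m-sum 0 ✓  L=10 even ✓  4≤4≤6 ✓
Π(2lᵢ+1) = 3×11×9 = 297
triangle coeff Δ(1,5,4) = 1/495
Σ_t [1,1]: t=1:−1/576 = -1/576
(3j)²=5/99 [(1 5 4; 0 0 0)], sign=-1
Σ_t [2,2]: t=2:+1/1152 = 1/1152
(3j)²=1/33 [(1 5 4; -1 1 0)], sign=+1
⇒ 4πI² = 5/11
I = (-1)√(5/11/(4π)) = -0.19018827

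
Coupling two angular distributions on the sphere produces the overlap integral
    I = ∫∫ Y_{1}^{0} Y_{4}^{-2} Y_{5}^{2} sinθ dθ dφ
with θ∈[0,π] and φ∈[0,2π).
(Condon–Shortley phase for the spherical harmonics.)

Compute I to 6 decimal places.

Checks pass: Σm=0; 10 even; l₃=5∈[3,5].
(2·1+1)(2·4+1)(2·5+1) = 297
Δ: 0! 2! 8! / 11! → 1/495
sum: t=0:+1/576 = 1/576
3j²(1 4 5; 0 0 0) = Δ·Π!·Σ² = 5/99  (sign -1)
sum: t=0:+1/1440 = 1/1440
3j²(1 4 5; 0 -2 2) = Δ·Π!·Σ² = 7/165  (sign -1)
combine: 4πI² = 297·5/99·7/165 = 7/11
take √, sign +1: I = 0.22503380

0.225034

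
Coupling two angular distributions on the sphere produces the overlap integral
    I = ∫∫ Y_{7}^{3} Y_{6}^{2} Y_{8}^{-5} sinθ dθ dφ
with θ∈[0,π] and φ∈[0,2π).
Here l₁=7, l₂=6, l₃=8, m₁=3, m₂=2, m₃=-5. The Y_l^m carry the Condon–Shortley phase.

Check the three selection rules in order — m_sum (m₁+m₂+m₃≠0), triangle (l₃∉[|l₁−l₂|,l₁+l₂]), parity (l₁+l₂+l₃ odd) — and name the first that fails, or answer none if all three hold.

Σmᵢ = 0  ✓
l₃∈[|l₁−l₂|,l₁+l₂]=[1,13], have l₃=8  ✓
Σlᵢ = 21 ⇒ odd  ✗

parity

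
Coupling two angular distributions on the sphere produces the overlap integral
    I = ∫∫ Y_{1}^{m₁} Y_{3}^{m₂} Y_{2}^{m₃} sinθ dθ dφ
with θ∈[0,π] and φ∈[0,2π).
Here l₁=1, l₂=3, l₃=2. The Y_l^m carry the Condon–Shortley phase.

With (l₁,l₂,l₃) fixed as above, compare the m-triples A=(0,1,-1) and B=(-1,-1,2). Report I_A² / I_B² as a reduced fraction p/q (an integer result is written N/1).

8/1

Same 1,3,2: normalisation and zero-m 3j drop out of the ratio.
A: Δ: 2! 0! 4! / 7! → 1/105; sum: t=1:−1/6 = -1/6; 3j²(1 3 2; 0 1 -1) = Δ·Π!·Σ² = 8/105  (sign +1)
B: Δ: 2! 0! 4! / 7! → 1/105; sum: t=2:+1/48 = 1/48; 3j²(1 3 2; -1 -1 2) = Δ·Π!·Σ² = 1/105  (sign +1)
I_A²/I_B² = (8/105)/(1/105) = 8/1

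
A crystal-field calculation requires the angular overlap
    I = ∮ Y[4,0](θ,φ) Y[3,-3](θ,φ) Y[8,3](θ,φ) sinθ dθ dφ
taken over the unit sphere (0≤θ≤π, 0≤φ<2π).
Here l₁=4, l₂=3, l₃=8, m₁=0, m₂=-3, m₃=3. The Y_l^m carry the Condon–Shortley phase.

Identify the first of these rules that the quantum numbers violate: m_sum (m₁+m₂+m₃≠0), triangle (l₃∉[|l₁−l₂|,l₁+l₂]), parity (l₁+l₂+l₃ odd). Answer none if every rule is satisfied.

triangle

azimuthal sum: 0 − 3 + 3 = 0  ✓
1 ≤ 8 ≤ 7 (triangle on l)  ✗
L = 4 + 3 + 8 = 15 (odd)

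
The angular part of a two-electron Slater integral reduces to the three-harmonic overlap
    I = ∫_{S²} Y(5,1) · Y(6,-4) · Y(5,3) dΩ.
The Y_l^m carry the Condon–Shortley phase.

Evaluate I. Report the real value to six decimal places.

-0.069086

Checks pass: Σm=0; 16 even; l₃=5∈[1,11].
(2·5+1)(2·6+1)(2·5+1) = 1573
Δ: 6! 4! 6! / 17! → 1/28588560
sum: t=1:−1/345600 t=2:+1/13824 t=3:−1/5184 t=4:+1/13824 t=5:−1/345600 = -7/129600
3j²(5 6 5; 0 0 0) = Δ·Π!·Σ² = 80/7293  (sign +1)
sum: t=0:+1/829440 t=1:−1/86400 t=2:+1/138240 = -13/4147200
3j²(5 6 5; 1 -4 3) = Δ·Π!·Σ² = 13/3740  (sign -1)
combine: 4πI² = 1573·80/7293·13/3740 = 52/867
take √, sign -1: I = -0.06908555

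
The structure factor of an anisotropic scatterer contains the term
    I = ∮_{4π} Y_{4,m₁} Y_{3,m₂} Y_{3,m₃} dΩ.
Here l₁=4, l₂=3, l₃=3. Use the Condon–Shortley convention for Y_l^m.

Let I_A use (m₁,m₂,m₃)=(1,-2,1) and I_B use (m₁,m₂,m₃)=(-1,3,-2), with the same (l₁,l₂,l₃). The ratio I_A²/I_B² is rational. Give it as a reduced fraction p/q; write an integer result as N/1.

l's match ⇒ only the (l;m) 3-j factors differ between A and B.
A: triangle coeff Δ(4,3,3) = 1/34650; Σ_t [0,1]: t=0:+1/144 t=1:−1/48 = -1/72; (3j)²=16/693 [(4 3 3; 1 -2 1)], sign=-1
B: triangle coeff Δ(4,3,3) = 1/34650; Σ_t [4,4]: t=4:+1/288 = 1/288; (3j)²=5/231 [(4 3 3; -1 3 -2)], sign=-1
I_A²/I_B² = (16/693)/(5/231) = 16/15

16/15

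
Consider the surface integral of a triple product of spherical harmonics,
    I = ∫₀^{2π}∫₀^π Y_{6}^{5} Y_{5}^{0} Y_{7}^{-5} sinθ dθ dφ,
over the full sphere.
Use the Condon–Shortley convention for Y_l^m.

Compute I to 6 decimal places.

0.038107

Rules hold: Σm=0, L=18 even, 1≤7≤11.
N = 13·11·15 = 2145
Δ = 4!·8!·6!/19! = 1/174594420
Racah Σ t=0..4: t=0:+1/4147200 t=1:−1/207360 t=2:+1/82944 t=3:−1/207360 t=4:+1/4147200 = 1/345600
⇒ 3j(6 5 7; 0 0 0)² = 420/46189, sgn -1
Racah Σ t=0..1: t=0:+1/14515200 t=1:−1/11612160 = -1/58060800
⇒ 3j(6 5 7; 5 0 -5)² = 55/58786, sgn -1
4πI² = N·(3j₀)²·(3jₘ)² = 24750/1356277
I = +1·√(0.0182485/4π) = 0.03810733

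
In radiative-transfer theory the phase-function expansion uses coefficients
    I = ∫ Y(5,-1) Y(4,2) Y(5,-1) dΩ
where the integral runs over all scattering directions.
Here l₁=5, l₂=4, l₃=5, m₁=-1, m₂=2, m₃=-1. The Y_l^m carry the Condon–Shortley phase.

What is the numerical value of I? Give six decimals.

m-sum 0 ✓  L=14 even ✓  1≤5≤9 ✓
Π(2lᵢ+1) = 11×9×11 = 1089
triangle coeff Δ(5,4,5) = 1/3153150
Σ_t [0,4]: t=0:+1/69120 t=1:−1/1728 t=2:+1/576 t=3:−1/1728 t=4:+1/69120 = 7/11520
(3j)²=2/143 [(5 4 5; 0 0 0)], sign=-1
Σ_t [2,4]: t=2:+1/4608 t=3:−1/1296 t=4:+1/4608 = -7/20736
(3j)²=20/1287 [(5 4 5; -1 2 -1)], sign=-1
⇒ 4πI² = 40/169
I = (+1)√(40/169/(4π)) = 0.13724032

0.137240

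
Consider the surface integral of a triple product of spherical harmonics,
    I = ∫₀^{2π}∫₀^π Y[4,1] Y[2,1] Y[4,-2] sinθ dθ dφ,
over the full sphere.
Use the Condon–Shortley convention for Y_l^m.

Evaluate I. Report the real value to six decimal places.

0.127700

Rules hold: Σm=0, L=10 even, 2≤4≤6.
N = 9·5·9 = 405
Δ = 2!·6!·2!/11! = 1/13860
Racah Σ t=0..2: t=0:+1/192 t=1:−1/36 t=2:+1/192 = -5/288
⇒ 3j(4 2 4; 0 0 0)² = 20/693, sgn -1
Racah Σ t=1..2: t=1:−1/96 t=2:+1/240 = -1/160
⇒ 3j(4 2 4; 1 1 -2)² = 27/1540, sgn -1
4πI² = N·(3j₀)²·(3jₘ)² = 1215/5929
I = +1·√(0.204925/4π) = 0.12770047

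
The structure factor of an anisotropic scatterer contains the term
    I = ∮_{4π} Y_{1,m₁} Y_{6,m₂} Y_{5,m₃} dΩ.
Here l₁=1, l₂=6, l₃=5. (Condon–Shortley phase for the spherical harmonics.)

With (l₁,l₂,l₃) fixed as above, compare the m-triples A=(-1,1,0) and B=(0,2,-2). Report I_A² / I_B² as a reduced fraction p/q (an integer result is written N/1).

Shared (l₁,l₂,l₃)=(1,6,5): N and (l;000)² cancel in I_A²/I_B².
A: Δ = 2!·0!·10!/13! = 1/858; Racah Σ t=2..2: t=2:+1/28800 = 1/28800; ⇒ 3j(1 6 5; -1 1 0)² = 7/286, sgn -1
B: Δ = 2!·0!·10!/13! = 1/858; Racah Σ t=1..1: t=1:−1/30240 = -1/30240; ⇒ 3j(1 6 5; 0 2 -2)² = 16/429, sgn +1
I_A²/I_B² = (7/286)/(16/429) = 21/32

21/32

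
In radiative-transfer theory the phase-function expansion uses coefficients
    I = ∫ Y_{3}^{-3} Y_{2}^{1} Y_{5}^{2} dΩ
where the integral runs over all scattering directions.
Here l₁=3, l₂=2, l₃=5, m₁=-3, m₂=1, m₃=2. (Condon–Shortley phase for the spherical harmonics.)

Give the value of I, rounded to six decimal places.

m-sum 0 ✓  L=10 even ✓  1≤5≤5 ✓
Π(2lᵢ+1) = 7×5×11 = 385
triangle coeff Δ(3,2,5) = 1/2310
Σ_t [0,0]: t=0:+1/144 = 1/144
(3j)²=10/231 [(3 2 5; 0 0 0)], sign=-1
Σ_t [0,0]: t=0:+1/4320 = 1/4320
(3j)²=1/330 [(3 2 5; -3 1 2)], sign=-1
⇒ 4πI² = 5/99
I = (+1)√(5/99/(4π)) = 0.06339609

0.063396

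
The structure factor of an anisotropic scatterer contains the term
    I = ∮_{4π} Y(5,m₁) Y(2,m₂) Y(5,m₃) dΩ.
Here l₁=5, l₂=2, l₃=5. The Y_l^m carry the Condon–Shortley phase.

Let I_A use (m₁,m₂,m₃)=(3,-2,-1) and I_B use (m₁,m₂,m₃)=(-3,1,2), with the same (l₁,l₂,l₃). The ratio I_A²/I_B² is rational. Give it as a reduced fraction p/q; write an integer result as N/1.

28/25

Same 5,2,5: normalisation and zero-m 3j drop out of the ratio.
A: Δ: 2! 8! 2! / 13! → 1/38610; sum: t=0:+1/5760 = 1/5760; 3j²(5 2 5; 3 -2 -1) = Δ·Π!·Σ² = 56/2145  (sign +1)
B: Δ: 2! 8! 2! / 13! → 1/38610; sum: t=1:−1/10080 t=2:+1/2880 = 1/4032; 3j²(5 2 5; -3 1 2) = Δ·Π!·Σ² = 10/429  (sign -1)
I_A²/I_B² = (56/2145)/(10/429) = 28/25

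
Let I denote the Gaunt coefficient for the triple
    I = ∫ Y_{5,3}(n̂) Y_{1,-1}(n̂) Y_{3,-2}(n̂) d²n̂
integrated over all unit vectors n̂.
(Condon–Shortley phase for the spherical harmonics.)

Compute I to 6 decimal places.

l₃=3 ∉ [4,6] — triangle fails ⇒ I = 0

0.000000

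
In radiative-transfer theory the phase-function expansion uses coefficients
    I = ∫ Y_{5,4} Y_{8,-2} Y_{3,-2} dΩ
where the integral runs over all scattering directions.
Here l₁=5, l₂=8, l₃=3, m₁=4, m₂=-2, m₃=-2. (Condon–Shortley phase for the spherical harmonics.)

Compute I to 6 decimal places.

0.032520

Rules hold: Σm=0, L=16 even, 3≤3≤13.
N = 11·17·7 = 1309
Δ = 10!·0!·6!/17! = 1/136136
Racah Σ t=5..5: t=5:−1/518400 = -1/518400
⇒ 3j(5 8 3; 0 0 0)² = 56/2431, sgn +1
Racah Σ t=1..1: t=1:−1/43545600 = -1/43545600
⇒ 3j(5 8 3; 4 -2 -2)² = 15/34034, sgn +1
4πI² = N·(3j₀)²·(3jₘ)² = 420/31603
I = +1·√(0.0132899/4π) = 0.03252038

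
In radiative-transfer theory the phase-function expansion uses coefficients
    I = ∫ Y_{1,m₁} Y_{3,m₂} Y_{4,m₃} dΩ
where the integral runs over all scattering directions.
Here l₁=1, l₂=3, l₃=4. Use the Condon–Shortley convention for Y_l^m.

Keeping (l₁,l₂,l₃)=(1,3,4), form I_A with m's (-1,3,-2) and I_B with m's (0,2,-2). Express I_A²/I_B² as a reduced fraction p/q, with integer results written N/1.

l's match ⇒ only the (l;m) 3-j factors differ between A and B.
A: triangle coeff Δ(1,3,4) = 1/252; Σ_t [0,0]: t=0:+1/1440 = 1/1440; (3j)²=1/252 [(1 3 4; -1 3 -2)], sign=+1
B: triangle coeff Δ(1,3,4) = 1/252; Σ_t [0,0]: t=0:+1/120 = 1/120; (3j)²=1/21 [(1 3 4; 0 2 -2)], sign=+1
I_A²/I_B² = (1/252)/(1/21) = 1/12

1/12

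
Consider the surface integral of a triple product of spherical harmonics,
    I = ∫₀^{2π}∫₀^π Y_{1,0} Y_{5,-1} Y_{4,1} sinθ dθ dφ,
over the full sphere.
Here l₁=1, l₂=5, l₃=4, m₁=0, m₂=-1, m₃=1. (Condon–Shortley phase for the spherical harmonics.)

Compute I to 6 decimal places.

m-sum 0 ✓  L=10 even ✓  4≤4≤6 ✓
Π(2lᵢ+1) = 3×11×9 = 297
triangle coeff Δ(1,5,4) = 1/495
Σ_t [1,1]: t=1:−1/576 = -1/576
(3j)²=5/99 [(1 5 4; 0 0 0)], sign=-1
Σ_t [1,1]: t=1:−1/720 = -1/720
(3j)²=8/165 [(1 5 4; 0 -1 1)], sign=+1
⇒ 4πI² = 8/11
I = (-1)√(8/11/(4π)) = -0.24057125

-0.240571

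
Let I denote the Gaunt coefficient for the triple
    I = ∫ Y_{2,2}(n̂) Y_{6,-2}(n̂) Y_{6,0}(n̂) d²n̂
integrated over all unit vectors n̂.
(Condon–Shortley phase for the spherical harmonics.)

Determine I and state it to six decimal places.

-0.191909

m-sum 0 ✓  L=14 even ✓  4≤6≤8 ✓
Π(2lᵢ+1) = 5×13×13 = 845
triangle coeff Δ(2,6,6) = 1/90090
Σ_t [0,2]: t=0:+1/69120 t=1:−1/14400 t=2:+1/69120 = -7/172800
(3j)²=14/715 [(2 6 6; 0 0 0)], sign=-1
Σ_t [0,0]: t=0:+1/69120 = 1/69120
(3j)²=4/143 [(2 6 6; 2 -2 0)], sign=+1
⇒ 4πI² = 56/121
I = (-1)√(56/121/(4π)) = -0.19190947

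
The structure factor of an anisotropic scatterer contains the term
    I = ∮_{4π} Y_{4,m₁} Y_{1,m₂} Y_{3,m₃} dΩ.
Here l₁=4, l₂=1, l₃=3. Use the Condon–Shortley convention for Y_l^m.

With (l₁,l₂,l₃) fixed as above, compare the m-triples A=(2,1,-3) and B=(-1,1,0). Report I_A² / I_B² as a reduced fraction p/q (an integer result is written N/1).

Same 4,1,3: normalisation and zero-m 3j drop out of the ratio.
A: Δ: 2! 6! 0! / 9! → 1/252; sum: t=2:+1/1440 = 1/1440; 3j²(4 1 3; 2 1 -3) = Δ·Π!·Σ² = 1/252  (sign +1)
B: Δ: 2! 6! 0! / 9! → 1/252; sum: t=2:+1/72 = 1/72; 3j²(4 1 3; -1 1 0) = Δ·Π!·Σ² = 5/126  (sign -1)
I_A²/I_B² = (1/252)/(5/126) = 1/10

1/10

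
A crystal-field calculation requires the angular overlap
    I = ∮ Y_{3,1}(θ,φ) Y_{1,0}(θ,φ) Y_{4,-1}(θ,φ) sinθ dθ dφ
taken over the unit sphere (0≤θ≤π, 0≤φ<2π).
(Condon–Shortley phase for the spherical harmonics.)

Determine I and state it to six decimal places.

Checks pass: Σm=0; 8 even; l₃=4∈[2,4].
(2·3+1)(2·1+1)(2·4+1) = 189
Δ: 0! 6! 2! / 9! → 1/252
sum: t=0:+1/36 = 1/36
3j²(3 1 4; 0 0 0) = Δ·Π!·Σ² = 4/63  (sign +1)
sum: t=0:+1/48 = 1/48
3j²(3 1 4; 1 0 -1) = Δ·Π!·Σ² = 5/84  (sign -1)
combine: 4πI² = 189·4/63·5/84 = 5/7
take √, sign -1: I = -0.23841361

-0.238414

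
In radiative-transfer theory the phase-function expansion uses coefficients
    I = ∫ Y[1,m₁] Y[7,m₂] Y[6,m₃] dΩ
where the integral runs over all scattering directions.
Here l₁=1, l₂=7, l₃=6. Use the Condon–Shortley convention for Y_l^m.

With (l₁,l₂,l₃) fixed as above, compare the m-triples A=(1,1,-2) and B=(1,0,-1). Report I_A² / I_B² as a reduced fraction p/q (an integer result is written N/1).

Shared (l₁,l₂,l₃)=(1,7,6): N and (l;000)² cancel in I_A²/I_B².
A: Δ = 2!·0!·12!/15! = 1/1365; Racah Σ t=0..0: t=0:+1/1935360 = 1/1935360; ⇒ 3j(1 7 6; 1 1 -2)² = 1/91, sgn +1
B: Δ = 2!·0!·12!/15! = 1/1365; Racah Σ t=0..0: t=0:+1/1209600 = 1/1209600; ⇒ 3j(1 7 6; 1 0 -1)² = 1/65, sgn -1
I_A²/I_B² = (1/91)/(1/65) = 5/7

5/7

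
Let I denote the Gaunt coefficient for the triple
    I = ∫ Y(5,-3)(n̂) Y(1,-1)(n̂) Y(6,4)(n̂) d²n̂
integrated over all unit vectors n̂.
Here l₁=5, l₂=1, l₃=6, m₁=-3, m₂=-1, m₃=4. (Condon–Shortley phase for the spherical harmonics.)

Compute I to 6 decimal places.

0.274090

Checks pass: Σm=0; 12 even; l₃=6∈[4,6].
(2·5+1)(2·1+1)(2·6+1) = 429
Δ: 0! 10! 2! / 13! → 1/858
sum: t=0:+1/14400 = 1/14400
3j²(5 1 6; 0 0 0) = Δ·Π!·Σ² = 6/143  (sign +1)
sum: t=0:+1/161280 = 1/161280
3j²(5 1 6; -3 -1 4) = Δ·Π!·Σ² = 15/286  (sign +1)
combine: 4πI² = 429·6/143·15/286 = 135/143
take √, sign +1: I = 0.27409047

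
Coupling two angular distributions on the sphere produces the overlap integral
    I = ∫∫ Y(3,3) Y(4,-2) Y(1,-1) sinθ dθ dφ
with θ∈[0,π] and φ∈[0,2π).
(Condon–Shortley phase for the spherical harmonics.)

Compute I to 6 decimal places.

Checks pass: Σm=0; 8 even; l₃=1∈[1,7].
(2·3+1)(2·4+1)(2·1+1) = 189
Δ: 6! 0! 2! / 9! → 1/252
sum: t=3:−1/36 = -1/36
3j²(3 4 1; 0 0 0) = Δ·Π!·Σ² = 4/63  (sign +1)
sum: t=0:+1/1440 = 1/1440
3j²(3 4 1; 3 -2 -1) = Δ·Π!·Σ² = 1/252  (sign +1)
combine: 4πI² = 189·4/63·1/252 = 1/21
take √, sign +1: I = 0.06155813

0.061558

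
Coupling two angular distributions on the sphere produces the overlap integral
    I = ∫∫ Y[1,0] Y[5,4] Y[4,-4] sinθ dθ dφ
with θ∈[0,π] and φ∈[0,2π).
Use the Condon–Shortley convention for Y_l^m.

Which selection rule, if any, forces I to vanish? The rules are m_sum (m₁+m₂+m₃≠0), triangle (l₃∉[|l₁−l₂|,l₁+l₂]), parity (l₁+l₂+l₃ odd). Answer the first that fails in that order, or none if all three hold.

azimuthal sum: 0 + 4 − 4 = 0  ✓
4 ≤ 4 ≤ 6 (triangle on l)  ✓
L = 1 + 5 + 4 = 10 (even)  ✓

none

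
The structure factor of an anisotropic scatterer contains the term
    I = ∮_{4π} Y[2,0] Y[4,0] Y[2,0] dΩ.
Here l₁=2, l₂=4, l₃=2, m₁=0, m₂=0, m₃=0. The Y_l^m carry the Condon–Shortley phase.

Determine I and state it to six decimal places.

Checks pass: Σm=0; 8 even; l₃=2∈[2,6].
(2·2+1)(2·4+1)(2·2+1) = 225
Δ: 4! 0! 4! / 9! → 1/630
sum: t=2:+1/16 = 1/16
3j²(2 4 2; 0 0 0) = Δ·Π!·Σ² = 2/35  (sign +1)
(m-triple is (0,0,0) — same symbol as above.)
combine: 4πI² = 225·2/35·2/35 = 36/49
take √, sign +1: I = 0.24179554

0.241796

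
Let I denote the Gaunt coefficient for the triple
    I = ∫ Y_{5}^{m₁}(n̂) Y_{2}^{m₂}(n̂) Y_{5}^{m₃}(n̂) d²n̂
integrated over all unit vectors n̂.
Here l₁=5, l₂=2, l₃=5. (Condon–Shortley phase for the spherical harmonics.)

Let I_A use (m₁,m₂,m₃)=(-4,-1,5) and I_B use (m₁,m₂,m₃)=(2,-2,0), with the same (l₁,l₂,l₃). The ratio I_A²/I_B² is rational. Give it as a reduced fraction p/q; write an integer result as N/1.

Shared (l₁,l₂,l₃)=(5,2,5): N and (l;000)² cancel in I_A²/I_B².
A: Δ = 2!·8!·2!/13! = 1/38610; Racah Σ t=1..1: t=1:−1/80640 = -1/80640; ⇒ 3j(5 2 5; -4 -1 5)² = 9/286, sgn -1
B: Δ = 2!·8!·2!/13! = 1/38610; Racah Σ t=0..0: t=0:+1/2880 = 1/2880; ⇒ 3j(5 2 5; 2 -2 0)² = 14/429, sgn -1
I_A²/I_B² = (9/286)/(14/429) = 27/28

27/28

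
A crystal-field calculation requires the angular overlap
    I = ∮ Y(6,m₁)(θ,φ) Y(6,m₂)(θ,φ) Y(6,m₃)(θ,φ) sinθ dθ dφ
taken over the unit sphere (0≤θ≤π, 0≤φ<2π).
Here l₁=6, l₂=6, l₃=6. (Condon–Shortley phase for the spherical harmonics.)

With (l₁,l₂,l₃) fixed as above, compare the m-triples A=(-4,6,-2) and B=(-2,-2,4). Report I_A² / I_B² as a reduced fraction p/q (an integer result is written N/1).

55/36

l's match ⇒ only the (l;m) 3-j factors differ between A and B.
A: triangle coeff Δ(6,6,6) = 1/325909584; Σ_t [6,6]: t=6:+1/24883200 = 1/24883200; (3j)²=70/4199 [(6 6 6; -4 6 -2)], sign=+1
B: triangle coeff Δ(6,6,6) = 1/325909584; Σ_t [2,4]: t=2:+1/1658880 t=3:−1/518400 t=4:+1/1658880 = -1/1382400; (3j)²=504/46189 [(6 6 6; -2 -2 4)], sign=-1
I_A²/I_B² = (70/4199)/(504/46189) = 55/36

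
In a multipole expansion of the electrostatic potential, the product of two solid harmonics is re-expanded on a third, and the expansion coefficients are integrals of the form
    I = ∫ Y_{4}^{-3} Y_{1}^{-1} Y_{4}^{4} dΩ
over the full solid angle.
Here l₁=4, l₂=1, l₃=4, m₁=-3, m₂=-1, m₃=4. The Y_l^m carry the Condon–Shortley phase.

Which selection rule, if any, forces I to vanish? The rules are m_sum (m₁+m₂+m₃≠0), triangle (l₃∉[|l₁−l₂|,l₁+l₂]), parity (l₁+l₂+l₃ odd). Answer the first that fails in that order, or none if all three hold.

Σmᵢ = 0  ✓
l₃∈[|l₁−l₂|,l₁+l₂]=[3,5], have l₃=4  ✓
Σlᵢ = 9 ⇒ odd  ✗

parity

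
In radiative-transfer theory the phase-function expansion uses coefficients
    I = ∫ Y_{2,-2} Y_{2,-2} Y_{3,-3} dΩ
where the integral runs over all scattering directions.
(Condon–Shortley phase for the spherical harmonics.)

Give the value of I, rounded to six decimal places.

-2 − 2 − 3 = -7 ≠ 0: azimuthal integral kills it; I = 0

0.000000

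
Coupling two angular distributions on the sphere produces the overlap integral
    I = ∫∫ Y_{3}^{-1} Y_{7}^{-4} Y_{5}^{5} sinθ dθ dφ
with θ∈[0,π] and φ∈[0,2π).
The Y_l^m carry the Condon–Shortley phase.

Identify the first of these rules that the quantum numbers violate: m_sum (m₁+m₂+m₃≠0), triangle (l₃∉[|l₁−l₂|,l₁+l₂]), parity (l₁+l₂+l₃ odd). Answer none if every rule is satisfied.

m₁+m₂+m₃ = -1 − 4 + 5 = 0  ✓
triangle: |3−7|=4 ≤ l₃=5 ≤ 3+7=10  ✓
parity: l₁+l₂+l₃ = 15 is odd  ✗

parity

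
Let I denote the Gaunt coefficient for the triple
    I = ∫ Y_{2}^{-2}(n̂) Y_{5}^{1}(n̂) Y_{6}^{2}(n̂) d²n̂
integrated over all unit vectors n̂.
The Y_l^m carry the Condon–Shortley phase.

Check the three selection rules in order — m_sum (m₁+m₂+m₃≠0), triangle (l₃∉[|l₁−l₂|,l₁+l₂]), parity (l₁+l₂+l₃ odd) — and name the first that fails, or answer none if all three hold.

m_sum

Σmᵢ = 1  ✗
l₃∈[|l₁−l₂|,l₁+l₂]=[3,7], have l₃=6
Σlᵢ = 13 ⇒ odd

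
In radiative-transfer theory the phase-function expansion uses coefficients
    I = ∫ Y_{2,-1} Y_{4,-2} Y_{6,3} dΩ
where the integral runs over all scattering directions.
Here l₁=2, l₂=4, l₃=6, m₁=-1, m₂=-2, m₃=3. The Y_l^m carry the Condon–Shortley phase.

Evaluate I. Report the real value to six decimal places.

-0.252474

Rules hold: Σm=0, L=12 even, 2≤6≤6.
N = 5·9·13 = 585
Δ = 0!·4!·8!/13! = 1/6435
Racah Σ t=0..0: t=0:+1/2304 = 1/2304
⇒ 3j(2 4 6; 0 0 0)² = 5/143, sgn +1
Racah Σ t=0..0: t=0:+1/8640 = 1/8640
⇒ 3j(2 4 6; -1 -2 3)² = 28/715, sgn -1
4πI² = N·(3j₀)²·(3jₘ)² = 1260/1573
I = -1·√(0.801017/4π) = -0.25247360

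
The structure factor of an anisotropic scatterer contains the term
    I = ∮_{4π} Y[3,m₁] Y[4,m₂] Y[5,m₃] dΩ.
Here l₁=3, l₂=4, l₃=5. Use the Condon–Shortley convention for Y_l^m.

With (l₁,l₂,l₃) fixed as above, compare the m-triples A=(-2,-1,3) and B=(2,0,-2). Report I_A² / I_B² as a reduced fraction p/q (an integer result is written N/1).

3/10

Shared (l₁,l₂,l₃)=(3,4,5): N and (l;000)² cancel in I_A²/I_B².
A: Δ = 2!·4!·6!/13! = 1/180180; Racah Σ t=1..2: t=1:−1/1152 t=2:+1/1440 = -1/5760; ⇒ 3j(3 4 5; -2 -1 3)² = 1/858, sgn -1
B: Δ = 2!·4!·6!/13! = 1/180180; Racah Σ t=0..1: t=0:+1/576 t=1:−1/864 = 1/1728; ⇒ 3j(3 4 5; 2 0 -2)² = 5/1287, sgn -1
I_A²/I_B² = (1/858)/(5/1287) = 3/10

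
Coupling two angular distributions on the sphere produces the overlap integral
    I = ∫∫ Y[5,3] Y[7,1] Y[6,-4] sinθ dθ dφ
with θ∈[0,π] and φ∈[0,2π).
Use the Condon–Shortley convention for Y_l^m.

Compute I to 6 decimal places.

-0.130527

Checks pass: Σm=0; 18 even; l₃=6∈[2,12].
(2·5+1)(2·7+1)(2·6+1) = 2145
Δ: 6! 4! 8! / 19! → 1/174594420
sum: t=1:−1/4147200 t=2:+1/207360 t=3:−1/82944 t=4:+1/207360 t=5:−1/4147200 = -1/345600
3j²(5 7 6; 0 0 0) = Δ·Π!·Σ² = 420/46189  (sign -1)
sum: t=0:+1/116121600 t=1:−1/3628800 t=2:+1/1658880 = 13/38707200
3j²(5 7 6; 3 1 -4) = Δ·Π!·Σ² = 39/3553  (sign +1)
combine: 4πI² = 2145·420/46189·39/3553 = 245700/1147619
take √, sign -1: I = -0.13052653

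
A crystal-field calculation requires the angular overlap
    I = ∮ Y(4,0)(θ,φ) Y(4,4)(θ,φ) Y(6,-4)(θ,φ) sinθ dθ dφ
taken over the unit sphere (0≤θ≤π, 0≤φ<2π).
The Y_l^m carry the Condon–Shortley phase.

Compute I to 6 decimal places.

Checks pass: Σm=0; 14 even; l₃=6∈[0,8].
(2·4+1)(2·4+1)(2·6+1) = 1053
Δ: 2! 6! 6! / 15! → 1/1261260
sum: t=0:+1/4608 t=1:−1/1296 t=2:+1/4608 = -7/20736
3j²(4 4 6; 0 0 0) = Δ·Π!·Σ² = 20/1287  (sign -1)
sum: t=2:+1/69120 = 1/69120
3j²(4 4 6; 0 4 -4) = Δ·Π!·Σ² = 4/143  (sign +1)
combine: 4πI² = 1053·20/1287·4/143 = 720/1573
take √, sign -1: I = -0.19085211

-0.190852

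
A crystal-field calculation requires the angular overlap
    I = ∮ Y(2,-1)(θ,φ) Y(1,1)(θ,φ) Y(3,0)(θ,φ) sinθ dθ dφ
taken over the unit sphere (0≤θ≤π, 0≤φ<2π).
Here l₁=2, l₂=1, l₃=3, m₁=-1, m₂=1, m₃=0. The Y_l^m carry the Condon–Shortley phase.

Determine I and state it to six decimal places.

0.143048

Checks pass: Σm=0; 6 even; l₃=3∈[1,3].
(2·2+1)(2·1+1)(2·3+1) = 105
Δ: 0! 4! 2! / 7! → 1/105
sum: t=0:+1/4 = 1/4
3j²(2 1 3; 0 0 0) = Δ·Π!·Σ² = 3/35  (sign -1)
sum: t=0:+1/12 = 1/12
3j²(2 1 3; -1 1 0) = Δ·Π!·Σ² = 1/35  (sign -1)
combine: 4πI² = 105·3/35·1/35 = 9/35
take √, sign +1: I = 0.14304817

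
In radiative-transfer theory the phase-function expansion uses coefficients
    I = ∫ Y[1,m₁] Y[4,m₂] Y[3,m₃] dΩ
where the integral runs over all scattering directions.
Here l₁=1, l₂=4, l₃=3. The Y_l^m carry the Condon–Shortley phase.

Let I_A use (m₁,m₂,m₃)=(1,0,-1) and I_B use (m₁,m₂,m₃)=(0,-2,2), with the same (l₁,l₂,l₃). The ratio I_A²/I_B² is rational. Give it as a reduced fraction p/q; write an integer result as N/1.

l's match ⇒ only the (l;m) 3-j factors differ between A and B.
A: triangle coeff Δ(1,4,3) = 1/252; Σ_t [0,0]: t=0:+1/96 = 1/96; (3j)²=1/42 [(1 4 3; 1 0 -1)], sign=+1
B: triangle coeff Δ(1,4,3) = 1/252; Σ_t [1,1]: t=1:−1/120 = -1/120; (3j)²=1/21 [(1 4 3; 0 -2 2)], sign=+1
I_A²/I_B² = (1/42)/(1/21) = 1/2

1/2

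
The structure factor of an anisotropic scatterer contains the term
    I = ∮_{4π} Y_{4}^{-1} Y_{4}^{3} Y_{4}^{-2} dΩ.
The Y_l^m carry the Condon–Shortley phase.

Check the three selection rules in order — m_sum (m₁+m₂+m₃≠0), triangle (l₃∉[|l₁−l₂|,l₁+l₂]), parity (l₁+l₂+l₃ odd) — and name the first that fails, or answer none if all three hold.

m₁+m₂+m₃ = -1 + 3 − 2 = 0  ✓
triangle: |4−4|=0 ≤ l₃=4 ≤ 4+4=8  ✓
parity: l₁+l₂+l₃ = 12 is even  ✓

none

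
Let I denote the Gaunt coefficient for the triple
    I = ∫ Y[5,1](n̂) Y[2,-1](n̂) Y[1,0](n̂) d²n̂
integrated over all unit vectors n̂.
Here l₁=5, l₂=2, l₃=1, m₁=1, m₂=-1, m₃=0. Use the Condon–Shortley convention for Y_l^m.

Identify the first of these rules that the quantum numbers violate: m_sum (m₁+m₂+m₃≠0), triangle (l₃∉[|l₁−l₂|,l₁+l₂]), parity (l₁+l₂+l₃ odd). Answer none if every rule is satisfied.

triangle

Σmᵢ = 0  ✓
l₃∈[|l₁−l₂|,l₁+l₂]=[3,7], have l₃=1  ✗
Σlᵢ = 8 ⇒ even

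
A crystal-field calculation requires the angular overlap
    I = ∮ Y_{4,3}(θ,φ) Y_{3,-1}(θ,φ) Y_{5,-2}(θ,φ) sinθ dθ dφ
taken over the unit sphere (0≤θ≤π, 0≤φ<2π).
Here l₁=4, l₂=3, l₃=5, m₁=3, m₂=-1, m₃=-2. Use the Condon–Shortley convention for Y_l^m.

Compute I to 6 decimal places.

Checks pass: Σm=0; 12 even; l₃=5∈[1,7].
(2·4+1)(2·3+1)(2·5+1) = 693
Δ: 2! 6! 4! / 13! → 1/180180
sum: t=0:+1/576 t=1:−1/144 t=2:+1/576 = -1/288
3j²(4 3 5; 0 0 0) = Δ·Π!·Σ² = 20/1001  (sign +1)
sum: t=0:+1/960 t=1:−1/4320 = 7/8640
3j²(4 3 5; 3 -1 -2) = Δ·Π!·Σ² = 343/12870  (sign -1)
combine: 4πI² = 693·20/1001·343/12870 = 686/1859
take √, sign -1: I = -0.17136315

-0.171363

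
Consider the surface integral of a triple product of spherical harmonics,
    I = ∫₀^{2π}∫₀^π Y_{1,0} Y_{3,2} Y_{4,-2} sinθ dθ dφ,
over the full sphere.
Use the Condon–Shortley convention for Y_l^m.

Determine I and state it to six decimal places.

Rules hold: Σm=0, L=8 even, 2≤4≤4.
N = 3·7·9 = 189
Δ = 0!·2!·6!/9! = 1/252
Racah Σ t=0..0: t=0:+1/36 = 1/36
⇒ 3j(1 3 4; 0 0 0)² = 4/63, sgn +1
Racah Σ t=0..0: t=0:+1/120 = 1/120
⇒ 3j(1 3 4; 0 2 -2)² = 1/21, sgn +1
4πI² = N·(3j₀)²·(3jₘ)² = 4/7
I = +1·√(0.571429/4π) = 0.21324362

0.213244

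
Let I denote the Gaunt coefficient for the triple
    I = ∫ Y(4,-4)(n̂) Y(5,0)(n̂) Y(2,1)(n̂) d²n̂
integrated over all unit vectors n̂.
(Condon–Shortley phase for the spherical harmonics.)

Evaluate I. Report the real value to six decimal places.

0.000000

m-sum = -4 + 0 + 1 = -3 ≠ 0 ⇒ I = 0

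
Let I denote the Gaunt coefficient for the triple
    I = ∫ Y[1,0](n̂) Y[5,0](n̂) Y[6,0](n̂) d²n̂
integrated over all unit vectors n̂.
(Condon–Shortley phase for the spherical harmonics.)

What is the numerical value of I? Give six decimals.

m-sum 0 ✓  L=12 even ✓  4≤6≤6 ✓
Π(2lᵢ+1) = 3×11×13 = 429
triangle coeff Δ(1,5,6) = 1/858
Σ_t [0,0]: t=0:+1/14400 = 1/14400
(3j)²=6/143 [(1 5 6; 0 0 0)], sign=+1
(m-triple is (0,0,0) — same symbol as above.)
⇒ 4πI² = 108/143
I = (+1)√(108/143/(4π)) = 0.24515397

0.245154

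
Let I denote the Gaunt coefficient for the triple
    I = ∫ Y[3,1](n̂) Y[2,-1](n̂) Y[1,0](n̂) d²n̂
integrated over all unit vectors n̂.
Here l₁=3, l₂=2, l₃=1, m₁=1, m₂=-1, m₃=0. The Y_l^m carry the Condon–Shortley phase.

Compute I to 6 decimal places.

Checks pass: Σm=0; 6 even; l₃=1∈[1,5].
(2·3+1)(2·2+1)(2·1+1) = 105
Δ: 4! 2! 0! / 7! → 1/105
sum: t=2:+1/4 = 1/4
3j²(3 2 1; 0 0 0) = Δ·Π!·Σ² = 3/35  (sign -1)
sum: t=1:−1/6 = -1/6
3j²(3 2 1; 1 -1 0) = Δ·Π!·Σ² = 8/105  (sign +1)
combine: 4πI² = 105·3/35·8/105 = 24/35
take √, sign -1: I = -0.23359668

-0.233597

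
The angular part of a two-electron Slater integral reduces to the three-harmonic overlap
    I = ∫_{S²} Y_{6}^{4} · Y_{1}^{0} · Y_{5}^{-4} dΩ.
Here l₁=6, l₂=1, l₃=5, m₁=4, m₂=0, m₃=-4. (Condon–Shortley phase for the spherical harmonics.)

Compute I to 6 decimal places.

m-sum 0 ✓  L=12 even ✓  5≤5≤7 ✓
Π(2lᵢ+1) = 13×3×11 = 429
triangle coeff Δ(6,1,5) = 1/858
Σ_t [1,1]: t=1:−1/14400 = -1/14400
(3j)²=6/143 [(6 1 5; 0 0 0)], sign=+1
Σ_t [1,1]: t=1:−1/362880 = -1/362880
(3j)²=10/429 [(6 1 5; 4 0 -4)], sign=+1
⇒ 4πI² = 60/143
I = (+1)√(60/143/(4π)) = 0.18272698

0.182727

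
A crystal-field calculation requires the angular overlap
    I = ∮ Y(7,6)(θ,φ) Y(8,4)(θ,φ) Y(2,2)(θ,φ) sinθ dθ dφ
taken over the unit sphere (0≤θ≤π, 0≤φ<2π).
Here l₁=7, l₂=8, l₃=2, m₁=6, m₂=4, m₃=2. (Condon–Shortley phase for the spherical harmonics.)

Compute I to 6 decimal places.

0.000000

6 + 4 + 2 = 12 ≠ 0: azimuthal integral kills it; I = 0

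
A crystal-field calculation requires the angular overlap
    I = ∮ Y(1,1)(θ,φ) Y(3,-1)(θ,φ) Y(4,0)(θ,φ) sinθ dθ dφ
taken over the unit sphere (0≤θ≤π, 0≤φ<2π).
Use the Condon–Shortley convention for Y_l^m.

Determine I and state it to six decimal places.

0.150786

Rules hold: Σm=0, L=8 even, 2≤4≤4.
N = 3·7·9 = 189
Δ = 0!·2!·6!/9! = 1/252
Racah Σ t=0..0: t=0:+1/36 = 1/36
⇒ 3j(1 3 4; 0 0 0)² = 4/63, sgn +1
Racah Σ t=0..0: t=0:+1/96 = 1/96
⇒ 3j(1 3 4; 1 -1 0)² = 1/42, sgn +1
4πI² = N·(3j₀)²·(3jₘ)² = 2/7
I = +1·√(0.285714/4π) = 0.15078601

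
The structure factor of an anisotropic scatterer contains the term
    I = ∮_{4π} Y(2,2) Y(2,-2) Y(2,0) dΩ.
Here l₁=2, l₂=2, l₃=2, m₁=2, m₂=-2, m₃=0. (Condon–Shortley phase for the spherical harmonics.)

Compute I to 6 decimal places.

Rules hold: Σm=0, L=6 even, 0≤2≤4.
N = 5·5·5 = 125
Δ = 2!·2!·2!/7! = 1/630
Racah Σ t=0..2: t=0:+1/8 t=1:−1/1 t=2:+1/8 = -3/4
⇒ 3j(2 2 2; 0 0 0)² = 2/35, sgn -1
Racah Σ t=0..0: t=0:+1/8 = 1/8
⇒ 3j(2 2 2; 2 -2 0)² = 2/35, sgn +1
4πI² = N·(3j₀)²·(3jₘ)² = 20/49
I = -1·√(0.408163/4π) = -0.18022375

-0.180224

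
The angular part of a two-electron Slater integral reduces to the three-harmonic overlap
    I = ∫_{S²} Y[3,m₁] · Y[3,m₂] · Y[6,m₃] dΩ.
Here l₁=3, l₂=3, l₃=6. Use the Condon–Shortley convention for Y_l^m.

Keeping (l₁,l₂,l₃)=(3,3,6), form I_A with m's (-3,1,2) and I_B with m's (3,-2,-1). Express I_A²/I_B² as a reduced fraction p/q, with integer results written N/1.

Same 3,3,6: normalisation and zero-m 3j drop out of the ratio.
A: Δ: 0! 6! 6! / 13! → 1/12012; sum: t=0:+1/34560 = 1/34560; 3j²(3 3 6; -3 1 2) = Δ·Π!·Σ² = 1/429  (sign +1)
B: Δ: 0! 6! 6! / 13! → 1/12012; sum: t=0:+1/86400 = 1/86400; 3j²(3 3 6; 3 -2 -1) = Δ·Π!·Σ² = 1/1716  (sign -1)
I_A²/I_B² = (1/429)/(1/1716) = 4/1

4/1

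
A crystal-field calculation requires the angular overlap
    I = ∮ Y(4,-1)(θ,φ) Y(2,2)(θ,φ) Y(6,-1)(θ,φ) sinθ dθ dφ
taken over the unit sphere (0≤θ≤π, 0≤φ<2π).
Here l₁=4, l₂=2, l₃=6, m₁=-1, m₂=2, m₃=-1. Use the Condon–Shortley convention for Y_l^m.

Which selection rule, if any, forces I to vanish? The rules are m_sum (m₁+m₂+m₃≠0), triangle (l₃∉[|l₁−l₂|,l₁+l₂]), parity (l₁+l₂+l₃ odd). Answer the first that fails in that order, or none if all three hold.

m₁+m₂+m₃ = -1 + 2 − 1 = 0  ✓
triangle: |4−2|=2 ≤ l₃=6 ≤ 4+2=6  ✓
parity: l₁+l₂+l₃ = 12 is even  ✓

none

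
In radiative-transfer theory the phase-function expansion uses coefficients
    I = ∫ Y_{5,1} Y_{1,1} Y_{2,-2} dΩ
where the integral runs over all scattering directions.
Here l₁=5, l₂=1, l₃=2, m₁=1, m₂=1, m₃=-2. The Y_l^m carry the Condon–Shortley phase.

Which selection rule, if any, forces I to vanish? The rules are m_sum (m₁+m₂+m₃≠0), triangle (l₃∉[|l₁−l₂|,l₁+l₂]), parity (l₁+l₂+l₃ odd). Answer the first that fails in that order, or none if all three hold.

Σmᵢ = 0  ✓
l₃∈[|l₁−l₂|,l₁+l₂]=[4,6], have l₃=2  ✗
Σlᵢ = 8 ⇒ even

triangle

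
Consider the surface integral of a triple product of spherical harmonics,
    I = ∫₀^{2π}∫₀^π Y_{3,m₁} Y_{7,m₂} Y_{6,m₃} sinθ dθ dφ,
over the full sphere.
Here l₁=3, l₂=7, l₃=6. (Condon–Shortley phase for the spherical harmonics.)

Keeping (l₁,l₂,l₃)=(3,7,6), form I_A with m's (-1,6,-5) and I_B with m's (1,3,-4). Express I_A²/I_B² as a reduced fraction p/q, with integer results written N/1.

1573/36481

l's match ⇒ only the (l;m) 3-j factors differ between A and B.
A: triangle coeff Δ(3,7,6) = 1/2042040; Σ_t [3,4]: t=3:−1/21772800 t=4:+1/17418240 = 1/87091200; (3j)²=11/14280 [(3 7 6; -1 6 -5)], sign=-1
B: triangle coeff Δ(3,7,6) = 1/2042040; Σ_t [0,2]: t=0:+1/174182400 t=1:−1/2177280 t=2:+1/645120 = 191/174182400; (3j)²=36481/2042040 [(3 7 6; 1 3 -4)], sign=+1
I_A²/I_B² = (11/14280)/(36481/2042040) = 1573/36481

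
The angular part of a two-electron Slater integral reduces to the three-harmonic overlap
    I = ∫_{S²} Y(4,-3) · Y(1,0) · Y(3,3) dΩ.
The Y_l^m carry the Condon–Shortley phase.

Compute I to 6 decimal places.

m-sum 0 ✓  L=8 even ✓  3≤3≤5 ✓
Π(2lᵢ+1) = 9×3×7 = 189
triangle coeff Δ(4,1,3) = 1/252
Σ_t [1,1]: t=1:−1/36 = -1/36
(3j)²=4/63 [(4 1 3; 0 0 0)], sign=+1
Σ_t [1,1]: t=1:−1/720 = -1/720
(3j)²=1/36 [(4 1 3; -3 0 3)], sign=-1
⇒ 4πI² = 1/3
I = (-1)√(1/3/(4π)) = -0.16286750

-0.162868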